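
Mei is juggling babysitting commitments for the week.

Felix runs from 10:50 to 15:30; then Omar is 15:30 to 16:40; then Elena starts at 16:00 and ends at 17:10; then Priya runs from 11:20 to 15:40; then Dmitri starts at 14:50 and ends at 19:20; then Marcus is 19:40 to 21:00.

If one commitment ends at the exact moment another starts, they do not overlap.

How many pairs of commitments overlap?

Sorted by start: Felix, Priya, Dmitri, Omar, Elena, Marcus.
Priya starts before Felix ends → Felix and Priya overlap.
Dmitri starts before Felix ends → Felix and Dmitri overlap.
Omar starts exactly when Felix ends (back-to-back, no overlap); Felix is clear from here.
Dmitri starts before Priya ends → Priya and Dmitri overlap.
Omar starts before Priya ends → Priya and Omar overlap.
Elena starts after Priya ends; Priya is clear from here.
Omar starts before Dmitri ends → Dmitri and Omar overlap.
Elena starts before Dmitri ends → Dmitri and Elena overlap.
Marcus starts after Dmitri ends.
Elena starts before Omar ends → Omar and Elena overlap.
Marcus starts after Omar ends.
Marcus starts after Elena ends.
Overlapping pairs: Dmitri & Elena, Dmitri & Felix, Dmitri & Omar, Dmitri & Priya, Elena & Omar, Felix & Priya, Omar & Priya — 7 in total.

7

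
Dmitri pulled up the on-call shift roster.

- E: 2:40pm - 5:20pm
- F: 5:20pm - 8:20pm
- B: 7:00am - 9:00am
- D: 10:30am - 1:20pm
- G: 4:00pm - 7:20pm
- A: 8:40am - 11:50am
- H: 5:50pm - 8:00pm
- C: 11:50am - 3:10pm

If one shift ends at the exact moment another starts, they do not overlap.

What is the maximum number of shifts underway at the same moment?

Sweep the timeline, counting +1 at each start and −1 at each end (ends before starts at a tie):
7:00am start B → 1
8:40am start A → 2
9:00am end B → 1
10:30am start D → 2
11:50am end A → 1
11:50am start C → 2
1:20pm end D → 1
2:40pm start E → 2
3:10pm end C → 1
4:00pm start G → 2
5:20pm end E → 1
5:20pm start F → 2
5:50pm start H → 3
7:20pm end G → 2
8:00pm end H → 1
8:20pm end F → 0
Peak is 3, at 5:50pm (F, G, H).

3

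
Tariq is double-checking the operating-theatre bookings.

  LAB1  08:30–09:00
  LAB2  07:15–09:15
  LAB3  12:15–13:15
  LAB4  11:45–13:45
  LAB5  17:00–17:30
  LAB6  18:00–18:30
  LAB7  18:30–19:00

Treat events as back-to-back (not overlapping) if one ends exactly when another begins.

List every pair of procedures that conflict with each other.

Sorted by start: LAB2, LAB1, LAB4, LAB3, LAB5, LAB6, LAB7.
LAB1 starts before LAB2 ends → LAB2 and LAB1 overlap.
LAB4 starts after LAB2 ends — done with LAB2.
LAB4 starts after LAB1 ends — done with LAB1.
LAB3 starts before LAB4 ends → LAB4 and LAB3 overlap.
LAB5 starts after LAB4 ends — done with LAB4.
LAB5 starts after LAB3 ends — done with LAB3.
LAB6 starts after LAB5 ends — done with LAB5.
LAB7 starts exactly when LAB6 ends (back-to-back, no overlap).

LAB1 & LAB2, LAB3 & LAB4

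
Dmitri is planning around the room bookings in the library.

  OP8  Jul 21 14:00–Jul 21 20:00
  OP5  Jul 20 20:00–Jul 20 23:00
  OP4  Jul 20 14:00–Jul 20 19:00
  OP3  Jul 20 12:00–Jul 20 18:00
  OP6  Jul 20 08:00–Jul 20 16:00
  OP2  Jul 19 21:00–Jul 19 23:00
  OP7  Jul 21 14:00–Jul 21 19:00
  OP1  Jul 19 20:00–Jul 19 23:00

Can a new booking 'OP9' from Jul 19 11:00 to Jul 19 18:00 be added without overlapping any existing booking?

Yes — the slot is free

OP1: starts Jul 19 20:00 at or after OP9 ends Jul 19 18:00 → clear.
OP2: starts Jul 19 21:00 at or after OP9 ends Jul 19 18:00 → clear.
OP6: starts Jul 20 08:00 at or after OP9 ends Jul 19 18:00 → clear.
OP3: starts Jul 20 12:00 at or after OP9 ends Jul 19 18:00 → clear.
OP4: starts Jul 20 14:00 at or after OP9 ends Jul 19 18:00 → clear.
OP5: starts Jul 20 20:00 at or after OP9 ends Jul 19 18:00 → clear.
OP7: starts Jul 21 14:00 at or after OP9 ends Jul 19 18:00 → clear.
OP8: starts Jul 21 14:00 at or after OP9 ends Jul 19 18:00 → clear.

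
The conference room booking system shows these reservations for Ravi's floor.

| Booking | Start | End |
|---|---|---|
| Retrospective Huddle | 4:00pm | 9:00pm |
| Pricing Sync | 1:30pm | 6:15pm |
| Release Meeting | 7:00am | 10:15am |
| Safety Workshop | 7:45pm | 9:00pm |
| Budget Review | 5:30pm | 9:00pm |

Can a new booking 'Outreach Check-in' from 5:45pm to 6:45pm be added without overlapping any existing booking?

No — it overlaps Budget Review, Pricing Sync, Retrospective Huddle

Release Meeting: ends 10:15am at or before Outreach Check-in starts 5:45pm → clear.
Pricing Sync: starts 1:30pm before Outreach Check-in ends 6:45pm, and ends 6:15pm after Outreach Check-in starts 5:45pm → overlap.
Retrospective Huddle: starts 4:00pm before Outreach Check-in ends 6:45pm, and ends 9:00pm after Outreach Check-in starts 5:45pm → overlap.
Budget Review: starts 5:30pm before Outreach Check-in ends 6:45pm, and ends 9:00pm after Outreach Check-in starts 5:45pm → overlap.
Safety Workshop: starts 7:45pm at or after Outreach Check-in ends 6:45pm → clear.
Outreach Check-in overlaps Pricing Sync, Retrospective Huddle, Budget Review.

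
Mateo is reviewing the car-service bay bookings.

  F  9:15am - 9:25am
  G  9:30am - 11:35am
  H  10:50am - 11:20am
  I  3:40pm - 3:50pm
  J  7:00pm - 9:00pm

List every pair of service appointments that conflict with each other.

G & H

Sorted by start: F, G, H, I, J.
G starts after F ends — done with F.
H starts before G ends → G and H overlap.
I starts after G ends — done with G.
I starts after H ends — done with H.
J starts after I ends.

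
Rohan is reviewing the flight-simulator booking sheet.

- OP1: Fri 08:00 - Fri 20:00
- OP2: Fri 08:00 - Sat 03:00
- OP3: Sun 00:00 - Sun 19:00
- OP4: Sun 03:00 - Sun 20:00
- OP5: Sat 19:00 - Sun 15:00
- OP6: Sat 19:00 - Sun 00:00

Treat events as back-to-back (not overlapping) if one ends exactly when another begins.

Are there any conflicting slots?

Check each pair: they overlap iff neither finishes before the other starts.
Sorted by start: OP1, OP2, OP5, OP6, OP3, OP4.
OP2 starts before OP1 ends → OP1 and OP2 overlap.
That's a conflict, so the schedule is not conflict-free.

Yes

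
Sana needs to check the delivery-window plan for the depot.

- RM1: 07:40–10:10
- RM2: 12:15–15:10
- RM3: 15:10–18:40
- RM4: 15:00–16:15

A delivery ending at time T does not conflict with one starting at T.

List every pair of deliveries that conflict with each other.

RM2 & RM4, RM3 & RM4

Sorted by start: RM1, RM2, RM4, RM3.
RM2 starts after RM1 ends, so RM1 has no further overlaps.
RM4 starts before RM2 ends → RM2 and RM4 overlap.
RM3 starts exactly when RM2 ends (back-to-back, no overlap).
RM3 starts before RM4 ends → RM4 and RM3 overlap.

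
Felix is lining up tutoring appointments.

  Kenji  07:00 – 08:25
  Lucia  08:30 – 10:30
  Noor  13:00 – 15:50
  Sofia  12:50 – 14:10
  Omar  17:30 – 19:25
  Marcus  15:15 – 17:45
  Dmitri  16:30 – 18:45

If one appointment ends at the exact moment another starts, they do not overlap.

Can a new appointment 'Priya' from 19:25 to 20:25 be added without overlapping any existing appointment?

Yes — the slot is free

Kenji: ends 08:25 at or before Priya starts 19:25 → clear.
Lucia: ends 10:30 at or before Priya starts 19:25 → clear.
Sofia: ends 14:10 at or before Priya starts 19:25 → clear.
Noor: ends 15:50 at or before Priya starts 19:25 → clear.
Marcus: ends 17:45 at or before Priya starts 19:25 → clear.
Dmitri: ends 18:45 at or before Priya starts 19:25 → clear.
Omar: ends 19:25 at or before Priya starts 19:25 → clear.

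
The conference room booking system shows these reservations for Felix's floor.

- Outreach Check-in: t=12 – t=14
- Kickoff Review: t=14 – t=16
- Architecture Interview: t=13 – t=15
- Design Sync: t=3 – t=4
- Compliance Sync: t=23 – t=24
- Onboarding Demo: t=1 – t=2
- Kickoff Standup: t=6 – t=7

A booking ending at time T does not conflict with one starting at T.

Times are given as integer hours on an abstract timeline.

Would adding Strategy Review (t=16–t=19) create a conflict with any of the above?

No — it doesn't clash with anything

Onboarding Demo: ends t=2 at or before Strategy Review starts t=16 → clear.
Design Sync: ends t=4 at or before Strategy Review starts t=16 → clear.
Kickoff Standup: ends t=7 at or before Strategy Review starts t=16 → clear.
Outreach Check-in: ends t=14 at or before Strategy Review starts t=16 → clear.
Architecture Interview: ends t=15 at or before Strategy Review starts t=16 → clear.
Kickoff Review: ends t=16 at or before Strategy Review starts t=16 → clear.
Compliance Sync: starts t=23 at or after Strategy Review ends t=19 → clear.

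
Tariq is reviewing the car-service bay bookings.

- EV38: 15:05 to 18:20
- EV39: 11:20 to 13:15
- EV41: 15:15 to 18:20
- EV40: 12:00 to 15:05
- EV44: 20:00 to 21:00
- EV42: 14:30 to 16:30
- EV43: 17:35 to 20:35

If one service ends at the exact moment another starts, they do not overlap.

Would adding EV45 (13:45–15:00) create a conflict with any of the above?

EV39: ends 13:15 at or before EV45 starts 13:45 → clear.
EV40: starts 12:00 before EV45 ends 15:00, and ends 15:05 after EV45 starts 13:45 → overlap.
EV42: starts 14:30 before EV45 ends 15:00, and ends 16:30 after EV45 starts 13:45 → overlap.
EV38: starts 15:05 at or after EV45 ends 15:00 → clear.
EV41: starts 15:15 at or after EV45 ends 15:00 → clear.
EV43: starts 17:35 at or after EV45 ends 15:00 → clear.
EV44: starts 20:00 at or after EV45 ends 15:00 → clear.
EV45 overlaps EV40, EV42.

Yes — it overlaps EV40, EV42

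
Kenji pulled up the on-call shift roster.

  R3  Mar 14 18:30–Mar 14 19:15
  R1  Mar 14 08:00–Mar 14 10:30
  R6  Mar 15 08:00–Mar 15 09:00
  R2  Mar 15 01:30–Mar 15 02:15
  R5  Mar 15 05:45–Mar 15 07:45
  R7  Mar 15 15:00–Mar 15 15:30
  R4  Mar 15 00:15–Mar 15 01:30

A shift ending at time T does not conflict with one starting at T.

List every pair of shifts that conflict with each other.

Sorted by start: R1, R3, R4, R2, R5, R6, R7.
R3 starts after R1 ends — done with R1.
R4 starts after R3 ends — done with R3.
R2 starts exactly when R4 ends (back-to-back, no overlap) — done with R4.
R5 starts after R2 ends — done with R2.
R6 starts after R5 ends — done with R5.
R7 starts after R6 ends.

none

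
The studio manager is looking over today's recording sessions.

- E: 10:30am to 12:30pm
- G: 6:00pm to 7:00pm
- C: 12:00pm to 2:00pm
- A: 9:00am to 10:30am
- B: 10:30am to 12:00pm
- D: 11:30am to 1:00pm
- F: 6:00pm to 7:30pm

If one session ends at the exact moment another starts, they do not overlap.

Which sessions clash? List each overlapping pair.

Sorted by start: A, B, E, D, C, F, G.
B starts exactly when A ends (back-to-back, no overlap), so A has no further overlaps.
E starts before B ends → B and E overlap.
D starts before B ends → B and D overlap.
C starts exactly when B ends (back-to-back, no overlap), so B has no further overlaps.
D starts before E ends → E and D overlap.
C starts before E ends → E and C overlap.
F starts after E ends, so E has no further overlaps.
C starts before D ends → D and C overlap.
F starts after D ends, so D has no further overlaps.
F starts after C ends, so C has no further overlaps.
G starts before F ends → F and G overlap.

B & D, B & E, C & D, C & E, D & E, F & G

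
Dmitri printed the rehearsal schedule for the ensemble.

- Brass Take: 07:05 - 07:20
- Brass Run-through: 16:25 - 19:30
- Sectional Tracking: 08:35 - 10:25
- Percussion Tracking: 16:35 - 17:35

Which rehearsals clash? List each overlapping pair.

Sorted by start: Brass Take, Sectional Tracking, Brass Run-through, Percussion Tracking.
Sectional Tracking starts after Brass Take ends, so nothing later overlaps Brass Take either.
Brass Run-through starts after Sectional Tracking ends, so nothing later overlaps Sectional Tracking either.
Percussion Tracking starts before Brass Run-through ends → Brass Run-through and Percussion Tracking overlap.

Brass Run-through & Percussion Tracking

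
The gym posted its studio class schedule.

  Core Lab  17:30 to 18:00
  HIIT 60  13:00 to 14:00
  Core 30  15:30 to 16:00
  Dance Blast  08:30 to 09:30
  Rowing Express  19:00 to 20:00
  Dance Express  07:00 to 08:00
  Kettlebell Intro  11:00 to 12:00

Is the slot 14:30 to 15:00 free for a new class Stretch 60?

Dance Express: ends 08:00 at or before Stretch 60 starts 14:30 → clear.
Dance Blast: ends 09:30 at or before Stretch 60 starts 14:30 → clear.
Kettlebell Intro: ends 12:00 at or before Stretch 60 starts 14:30 → clear.
HIIT 60: ends 14:00 at or before Stretch 60 starts 14:30 → clear.
Core 30: starts 15:30 at or after Stretch 60 ends 15:00 → clear.
Core Lab: starts 17:30 at or after Stretch 60 ends 15:00 → clear.
Rowing Express: starts 19:00 at or after Stretch 60 ends 15:00 → clear.

Yes — the slot is free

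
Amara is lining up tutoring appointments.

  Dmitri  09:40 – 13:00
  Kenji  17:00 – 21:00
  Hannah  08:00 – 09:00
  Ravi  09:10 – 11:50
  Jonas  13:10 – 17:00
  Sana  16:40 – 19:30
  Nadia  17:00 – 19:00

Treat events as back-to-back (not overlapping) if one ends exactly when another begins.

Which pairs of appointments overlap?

Dmitri & Ravi, Jonas & Sana, Kenji & Nadia, Kenji & Sana, Nadia & Sana

Sorted by start: Hannah, Ravi, Dmitri, Jonas, Sana, Kenji, Nadia.
Ravi starts after Hannah ends; Hannah is clear from here.
Dmitri starts before Ravi ends → Ravi and Dmitri overlap.
Jonas starts after Ravi ends; Ravi is clear from here.
Jonas starts after Dmitri ends; Dmitri is clear from here.
Sana starts before Jonas ends → Jonas and Sana overlap.
Kenji starts exactly when Jonas ends (back-to-back, no overlap); Jonas is clear from here.
Kenji starts before Sana ends → Sana and Kenji overlap.
Nadia starts before Sana ends → Sana and Nadia overlap.
Nadia starts before Kenji ends → Kenji and Nadia overlap.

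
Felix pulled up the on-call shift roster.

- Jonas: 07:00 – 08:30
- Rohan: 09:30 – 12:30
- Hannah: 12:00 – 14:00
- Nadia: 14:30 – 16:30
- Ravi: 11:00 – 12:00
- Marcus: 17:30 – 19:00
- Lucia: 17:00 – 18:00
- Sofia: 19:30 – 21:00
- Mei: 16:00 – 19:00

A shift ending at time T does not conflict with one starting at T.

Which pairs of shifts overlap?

Sorted by start: Jonas, Rohan, Ravi, Hannah, Nadia, Mei, Lucia, Marcus, Sofia.
Rohan starts after Jonas ends; Jonas is clear from here.
Ravi starts before Rohan ends → Rohan and Ravi overlap.
Hannah starts before Rohan ends → Rohan and Hannah overlap.
Nadia starts after Rohan ends; Rohan is clear from here.
Hannah starts exactly when Ravi ends (back-to-back, no overlap); Ravi is clear from here.
Nadia starts after Hannah ends; Hannah is clear from here.
Mei starts before Nadia ends → Nadia and Mei overlap.
Lucia starts after Nadia ends; Nadia is clear from here.
Lucia starts before Mei ends → Mei and Lucia overlap.
Marcus starts before Mei ends → Mei and Marcus overlap.
Sofia starts after Mei ends.
Marcus starts before Lucia ends → Lucia and Marcus overlap.
Sofia starts after Lucia ends.
Sofia starts after Marcus ends.

Hannah & Rohan, Lucia & Marcus, Lucia & Mei, Marcus & Mei, Mei & Nadia, Ravi & Rohan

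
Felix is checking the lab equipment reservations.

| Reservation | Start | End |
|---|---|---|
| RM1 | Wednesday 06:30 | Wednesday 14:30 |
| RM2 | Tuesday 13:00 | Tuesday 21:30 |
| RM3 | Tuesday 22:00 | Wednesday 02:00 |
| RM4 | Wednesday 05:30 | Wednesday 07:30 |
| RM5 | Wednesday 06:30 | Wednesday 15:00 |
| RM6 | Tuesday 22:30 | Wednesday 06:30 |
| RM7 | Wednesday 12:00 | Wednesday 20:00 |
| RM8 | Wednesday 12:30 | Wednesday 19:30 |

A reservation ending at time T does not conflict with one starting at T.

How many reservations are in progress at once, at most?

4

Sweep the timeline, counting +1 at each start and −1 at each end (ends before starts at a tie):
Tuesday 13:00 start RM2 → 1
Tuesday 21:30 end RM2 → 0
Tuesday 22:00 start RM3 → 1
Tuesday 22:30 start RM6 → 2
Wednesday 02:00 end RM3 → 1
Wednesday 05:30 start RM4 → 2
Wednesday 06:30 end RM6 → 1
Wednesday 06:30 start RM1 → 2
Wednesday 06:30 start RM5 → 3
Wednesday 07:30 end RM4 → 2
Wednesday 12:00 start RM7 → 3
Wednesday 12:30 start RM8 → 4
Wednesday 14:30 end RM1 → 3
Wednesday 15:00 end RM5 → 2
Wednesday 19:30 end RM8 → 1
Wednesday 20:00 end RM7 → 0
Peak is 4, at Wednesday 12:30 (RM1, RM5, RM7, RM8).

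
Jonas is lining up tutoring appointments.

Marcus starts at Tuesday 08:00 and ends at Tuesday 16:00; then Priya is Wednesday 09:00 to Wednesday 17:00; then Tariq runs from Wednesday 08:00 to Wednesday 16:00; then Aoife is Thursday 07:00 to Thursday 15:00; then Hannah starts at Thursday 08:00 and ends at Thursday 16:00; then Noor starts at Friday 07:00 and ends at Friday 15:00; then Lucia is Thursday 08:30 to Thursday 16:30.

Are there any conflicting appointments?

Yes

Sorted by start: Marcus, Tariq, Priya, Aoife, Hannah, Lucia, Noor.
Tariq starts after Marcus ends; Marcus is clear from here.
Priya starts before Tariq ends → Tariq and Priya overlap.
That's a conflict, so the schedule is not conflict-free.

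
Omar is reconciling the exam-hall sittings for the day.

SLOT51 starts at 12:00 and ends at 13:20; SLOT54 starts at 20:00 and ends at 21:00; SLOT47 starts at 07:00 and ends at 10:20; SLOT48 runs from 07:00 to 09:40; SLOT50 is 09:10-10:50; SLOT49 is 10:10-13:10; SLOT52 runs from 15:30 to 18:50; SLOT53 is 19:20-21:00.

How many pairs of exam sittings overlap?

7

Sorted by start: SLOT47, SLOT48, SLOT50, SLOT49, SLOT51, SLOT52, SLOT53, SLOT54.
SLOT48 starts before SLOT47 ends → SLOT47 and SLOT48 overlap.
SLOT50 starts before SLOT47 ends → SLOT47 and SLOT50 overlap.
SLOT49 starts before SLOT47 ends → SLOT47 and SLOT49 overlap.
SLOT51 starts after SLOT47 ends; SLOT47 is clear from here.
SLOT50 starts before SLOT48 ends → SLOT48 and SLOT50 overlap.
SLOT49 starts after SLOT48 ends; SLOT48 is clear from here.
SLOT49 starts before SLOT50 ends → SLOT50 and SLOT49 overlap.
SLOT51 starts after SLOT50 ends; SLOT50 is clear from here.
SLOT51 starts before SLOT49 ends → SLOT49 and SLOT51 overlap.
SLOT52 starts after SLOT49 ends; SLOT49 is clear from here.
SLOT52 starts after SLOT51 ends; SLOT51 is clear from here.
SLOT53 starts after SLOT52 ends; SLOT52 is clear from here.
SLOT54 starts before SLOT53 ends → SLOT53 and SLOT54 overlap.
Overlapping pairs: SLOT47 & SLOT48, SLOT47 & SLOT49, SLOT47 & SLOT50, SLOT48 & SLOT50, SLOT49 & SLOT50, SLOT49 & SLOT51, SLOT53 & SLOT54 — 7 in total.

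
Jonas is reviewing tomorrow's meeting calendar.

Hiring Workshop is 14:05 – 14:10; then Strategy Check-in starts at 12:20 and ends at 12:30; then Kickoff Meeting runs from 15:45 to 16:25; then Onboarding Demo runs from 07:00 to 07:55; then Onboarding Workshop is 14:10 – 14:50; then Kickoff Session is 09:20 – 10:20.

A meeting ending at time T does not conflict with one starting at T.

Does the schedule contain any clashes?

No

Two intervals overlap when each starts before the other ends.
Sorted by start: Onboarding Demo, Kickoff Session, Strategy Check-in, Hiring Workshop, Onboarding Workshop, Kickoff Meeting.
Kickoff Session starts after Onboarding Demo ends; Onboarding Demo is clear from here.
Strategy Check-in starts after Kickoff Session ends; Kickoff Session is clear from here.
Hiring Workshop starts after Strategy Check-in ends; Strategy Check-in is clear from here.
Onboarding Workshop starts exactly when Hiring Workshop ends (back-to-back, no overlap); Hiring Workshop is clear from here.
Kickoff Meeting starts after Onboarding Workshop ends.
Every pair is clear; the schedule has no overlaps.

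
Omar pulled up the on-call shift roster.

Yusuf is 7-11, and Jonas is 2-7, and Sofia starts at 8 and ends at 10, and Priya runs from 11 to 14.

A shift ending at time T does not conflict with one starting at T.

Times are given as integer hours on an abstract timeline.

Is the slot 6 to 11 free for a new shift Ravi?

No — it overlaps Jonas, Sofia, Yusuf

Jonas: starts 2 before Ravi ends 11, and ends 7 after Ravi starts 6 → overlap.
Yusuf: starts 7 before Ravi ends 11, and ends 11 after Ravi starts 6 → overlap.
Sofia: starts 8 before Ravi ends 11, and ends 10 after Ravi starts 6 → overlap.
Priya: starts 11 at or after Ravi ends 11 → clear.
Ravi overlaps Jonas, Yusuf, Sofia.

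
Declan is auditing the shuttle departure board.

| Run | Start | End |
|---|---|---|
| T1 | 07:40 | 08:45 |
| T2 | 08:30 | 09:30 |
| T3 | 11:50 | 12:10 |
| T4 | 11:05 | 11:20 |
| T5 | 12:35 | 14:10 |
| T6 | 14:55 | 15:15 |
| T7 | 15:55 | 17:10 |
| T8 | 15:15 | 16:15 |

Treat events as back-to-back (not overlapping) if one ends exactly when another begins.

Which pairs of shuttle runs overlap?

T1 & T2, T7 & T8

Sorted by start: T1, T2, T4, T3, T5, T6, T8, T7.
T2 starts before T1 ends → T1 and T2 overlap.
T4 starts after T1 ends — done with T1.
T4 starts after T2 ends — done with T2.
T3 starts after T4 ends — done with T4.
T5 starts after T3 ends — done with T3.
T6 starts after T5 ends — done with T5.
T8 starts exactly when T6 ends (back-to-back, no overlap) — done with T6.
T7 starts before T8 ends → T8 and T7 overlap.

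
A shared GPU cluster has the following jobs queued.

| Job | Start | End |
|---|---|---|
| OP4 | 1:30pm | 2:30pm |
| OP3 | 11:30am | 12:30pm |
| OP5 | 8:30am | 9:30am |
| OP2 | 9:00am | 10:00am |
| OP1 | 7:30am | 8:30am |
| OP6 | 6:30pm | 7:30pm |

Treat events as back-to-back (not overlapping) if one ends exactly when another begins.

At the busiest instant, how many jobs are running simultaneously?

Sweep the timeline, counting +1 at each start and −1 at each end (ends before starts at a tie):
7:30am start OP1 → 1
8:30am end OP1 → 0
8:30am start OP5 → 1
9:00am start OP2 → 2
9:30am end OP5 → 1
10:00am end OP2 → 0
11:30am start OP3 → 1
12:30pm end OP3 → 0
1:30pm start OP4 → 1
2:30pm end OP4 → 0
6:30pm start OP6 → 1
7:30pm end OP6 → 0
Peak is 2, at 9:00am (OP2, OP5).

2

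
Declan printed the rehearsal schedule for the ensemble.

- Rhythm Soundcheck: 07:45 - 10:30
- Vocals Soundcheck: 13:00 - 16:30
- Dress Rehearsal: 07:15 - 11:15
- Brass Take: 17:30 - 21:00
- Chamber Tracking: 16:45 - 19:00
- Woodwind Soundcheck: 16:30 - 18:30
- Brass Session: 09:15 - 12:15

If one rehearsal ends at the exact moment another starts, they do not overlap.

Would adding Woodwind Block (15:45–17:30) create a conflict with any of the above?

Yes — it overlaps Chamber Tracking, Vocals Soundcheck, Woodwind Soundcheck

Dress Rehearsal: ends 11:15 at or before Woodwind Block starts 15:45 → clear.
Rhythm Soundcheck: ends 10:30 at or before Woodwind Block starts 15:45 → clear.
Brass Session: ends 12:15 at or before Woodwind Block starts 15:45 → clear.
Vocals Soundcheck: starts 13:00 before Woodwind Block ends 17:30, and ends 16:30 after Woodwind Block starts 15:45 → overlap.
Woodwind Soundcheck: starts 16:30 before Woodwind Block ends 17:30, and ends 18:30 after Woodwind Block starts 15:45 → overlap.
Chamber Tracking: starts 16:45 before Woodwind Block ends 17:30, and ends 19:00 after Woodwind Block starts 15:45 → overlap.
Brass Take: starts 17:30 at or after Woodwind Block ends 17:30 → clear.
Woodwind Block overlaps Vocals Soundcheck, Chamber Tracking, Woodwind Soundcheck.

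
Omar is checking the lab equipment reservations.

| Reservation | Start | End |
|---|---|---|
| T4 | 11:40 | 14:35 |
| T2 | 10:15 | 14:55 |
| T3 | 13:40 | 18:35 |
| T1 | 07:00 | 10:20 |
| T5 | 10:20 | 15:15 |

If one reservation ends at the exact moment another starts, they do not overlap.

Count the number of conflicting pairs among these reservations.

7

Two intervals overlap when each starts before the other ends.
Sorted by start: T1, T2, T5, T4, T3.
T2 starts before T1 ends → T1 and T2 overlap.
T5 starts exactly when T1 ends (back-to-back, no overlap), so T1 has no further overlaps.
T5 starts before T2 ends → T2 and T5 overlap.
T4 starts before T2 ends → T2 and T4 overlap.
T3 starts before T2 ends → T2 and T3 overlap.
T4 starts before T5 ends → T5 and T4 overlap.
T3 starts before T5 ends → T5 and T3 overlap.
T3 starts before T4 ends → T4 and T3 overlap.
Overlapping pairs: T1 & T2, T2 & T3, T2 & T4, T2 & T5, T3 & T4, T3 & T5, T4 & T5 — 7 in total.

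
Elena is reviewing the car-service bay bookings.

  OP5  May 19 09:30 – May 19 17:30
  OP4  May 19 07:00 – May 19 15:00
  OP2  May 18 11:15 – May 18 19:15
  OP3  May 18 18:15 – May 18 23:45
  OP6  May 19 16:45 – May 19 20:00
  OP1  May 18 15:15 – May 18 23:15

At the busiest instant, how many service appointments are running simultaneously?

Sweep the timeline, counting +1 at each start and −1 at each end (ends before starts at a tie):
May 18 11:15 start OP2 → 1
May 18 15:15 start OP1 → 2
May 18 18:15 start OP3 → 3
May 18 19:15 end OP2 → 2
May 18 23:15 end OP1 → 1
May 18 23:45 end OP3 → 0
May 19 07:00 start OP4 → 1
May 19 09:30 start OP5 → 2
May 19 15:00 end OP4 → 1
May 19 16:45 start OP6 → 2
May 19 17:30 end OP5 → 1
May 19 20:00 end OP6 → 0
Peak is 3, at May 18 18:15 (OP1, OP2, OP3).

3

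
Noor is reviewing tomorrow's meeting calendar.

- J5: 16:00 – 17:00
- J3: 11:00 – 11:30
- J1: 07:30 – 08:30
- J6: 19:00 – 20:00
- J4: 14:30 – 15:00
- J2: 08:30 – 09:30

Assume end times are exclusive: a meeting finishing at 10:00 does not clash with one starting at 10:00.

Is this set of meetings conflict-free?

Sorted by start: J1, J2, J3, J4, J5, J6.
J2 starts exactly when J1 ends (back-to-back, no overlap); J1 is clear from here.
J3 starts after J2 ends; J2 is clear from here.
J4 starts after J3 ends; J3 is clear from here.
J5 starts after J4 ends; J4 is clear from here.
J6 starts after J5 ends.
Every pair is clear; the schedule has no overlaps.

Yes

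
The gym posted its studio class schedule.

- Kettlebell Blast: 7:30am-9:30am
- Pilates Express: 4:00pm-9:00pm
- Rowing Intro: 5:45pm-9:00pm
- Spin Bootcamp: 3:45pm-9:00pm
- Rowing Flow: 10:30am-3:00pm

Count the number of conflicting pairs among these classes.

Sorted by start: Kettlebell Blast, Rowing Flow, Spin Bootcamp, Pilates Express, Rowing Intro.
Rowing Flow starts after Kettlebell Blast ends, so Kettlebell Blast has no further overlaps.
Spin Bootcamp starts after Rowing Flow ends, so Rowing Flow has no further overlaps.
Pilates Express starts before Spin Bootcamp ends → Spin Bootcamp and Pilates Express overlap.
Rowing Intro starts before Spin Bootcamp ends → Spin Bootcamp and Rowing Intro overlap.
Rowing Intro starts before Pilates Express ends → Pilates Express and Rowing Intro overlap.
Overlapping pairs: Pilates Express & Rowing Intro, Pilates Express & Spin Bootcamp, Rowing Intro & Spin Bootcamp — 3 in total.

3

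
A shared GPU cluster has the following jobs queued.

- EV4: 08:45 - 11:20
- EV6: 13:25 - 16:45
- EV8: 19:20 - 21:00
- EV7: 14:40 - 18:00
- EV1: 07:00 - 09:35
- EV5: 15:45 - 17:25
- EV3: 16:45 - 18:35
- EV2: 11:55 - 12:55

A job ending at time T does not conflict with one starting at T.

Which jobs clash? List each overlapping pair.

Sorted by start: EV1, EV4, EV2, EV6, EV7, EV5, EV3, EV8.
EV4 starts before EV1 ends → EV1 and EV4 overlap.
EV2 starts after EV1 ends; EV1 is clear from here.
EV2 starts after EV4 ends; EV4 is clear from here.
EV6 starts after EV2 ends; EV2 is clear from here.
EV7 starts before EV6 ends → EV6 and EV7 overlap.
EV5 starts before EV6 ends → EV6 and EV5 overlap.
EV3 starts exactly when EV6 ends (back-to-back, no overlap); EV6 is clear from here.
EV5 starts before EV7 ends → EV7 and EV5 overlap.
EV3 starts before EV7 ends → EV7 and EV3 overlap.
EV8 starts after EV7 ends.
EV3 starts before EV5 ends → EV5 and EV3 overlap.
EV8 starts after EV5 ends.
EV8 starts after EV3 ends.

EV1 & EV4, EV3 & EV5, EV3 & EV7, EV5 & EV6, EV5 & EV7, EV6 & EV7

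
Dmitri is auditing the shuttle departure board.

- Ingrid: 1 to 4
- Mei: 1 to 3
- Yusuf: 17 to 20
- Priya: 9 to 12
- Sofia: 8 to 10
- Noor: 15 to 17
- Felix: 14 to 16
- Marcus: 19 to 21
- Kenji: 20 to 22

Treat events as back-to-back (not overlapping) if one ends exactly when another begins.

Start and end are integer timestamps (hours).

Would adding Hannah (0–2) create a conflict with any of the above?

Ingrid: starts 1 before Hannah ends 2, and ends 4 after Hannah starts 0 → overlap.
Mei: starts 1 before Hannah ends 2, and ends 3 after Hannah starts 0 → overlap.
Sofia: starts 8 at or after Hannah ends 2 → clear.
Priya: starts 9 at or after Hannah ends 2 → clear.
Felix: starts 14 at or after Hannah ends 2 → clear.
Noor: starts 15 at or after Hannah ends 2 → clear.
Yusuf: starts 17 at or after Hannah ends 2 → clear.
Marcus: starts 19 at or after Hannah ends 2 → clear.
Kenji: starts 20 at or after Hannah ends 2 → clear.
Hannah overlaps Ingrid, Mei.

Yes — it overlaps Ingrid, Mei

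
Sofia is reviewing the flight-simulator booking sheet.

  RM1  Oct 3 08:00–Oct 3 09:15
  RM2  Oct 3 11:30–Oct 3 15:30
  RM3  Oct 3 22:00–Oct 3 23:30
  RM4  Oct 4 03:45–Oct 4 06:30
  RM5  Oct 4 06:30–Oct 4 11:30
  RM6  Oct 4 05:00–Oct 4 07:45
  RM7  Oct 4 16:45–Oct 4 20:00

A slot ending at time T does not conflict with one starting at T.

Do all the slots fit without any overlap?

Two intervals overlap when each starts before the other ends.
Sorted by start: RM1, RM2, RM3, RM4, RM6, RM5, RM7.
RM2 starts after RM1 ends, so nothing later overlaps RM1 either.
RM3 starts after RM2 ends, so nothing later overlaps RM2 either.
RM4 starts after RM3 ends, so nothing later overlaps RM3 either.
RM6 starts before RM4 ends → RM4 and RM6 overlap.
That's a conflict, so the schedule is not conflict-free.

No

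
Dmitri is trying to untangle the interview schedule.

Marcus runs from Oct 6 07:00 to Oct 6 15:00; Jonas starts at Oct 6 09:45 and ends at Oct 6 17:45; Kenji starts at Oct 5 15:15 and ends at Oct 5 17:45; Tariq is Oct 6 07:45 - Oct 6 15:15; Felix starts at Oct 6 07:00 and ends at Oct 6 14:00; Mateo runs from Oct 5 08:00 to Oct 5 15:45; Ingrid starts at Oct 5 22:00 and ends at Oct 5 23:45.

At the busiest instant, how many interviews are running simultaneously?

Sort all start/end points and keep a running count:
Oct 5 08:00 start Mateo → 1
Oct 5 15:15 start Kenji → 2
Oct 5 15:45 end Mateo → 1
Oct 5 17:45 end Kenji → 0
Oct 5 22:00 start Ingrid → 1
Oct 5 23:45 end Ingrid → 0
Oct 6 07:00 start Felix → 1
Oct 6 07:00 start Marcus → 2
Oct 6 07:45 start Tariq → 3
Oct 6 09:45 start Jonas → 4
Oct 6 14:00 end Felix → 3
Oct 6 15:00 end Marcus → 2
Oct 6 15:15 end Tariq → 1
Oct 6 17:45 end Jonas → 0
Peak is 4, at Oct 6 09:45 (Felix, Jonas, Marcus, Tariq).

4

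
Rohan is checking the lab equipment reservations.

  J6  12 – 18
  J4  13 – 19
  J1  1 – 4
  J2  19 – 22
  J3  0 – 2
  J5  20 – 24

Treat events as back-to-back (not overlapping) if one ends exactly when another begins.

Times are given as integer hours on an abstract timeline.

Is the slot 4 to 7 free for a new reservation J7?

Yes — the slot is free

J3: ends 2 at or before J7 starts 4 → clear.
J1: ends 4 at or before J7 starts 4 → clear.
J6: starts 12 at or after J7 ends 7 → clear.
J4: starts 13 at or after J7 ends 7 → clear.
J2: starts 19 at or after J7 ends 7 → clear.
J5: starts 20 at or after J7 ends 7 → clear.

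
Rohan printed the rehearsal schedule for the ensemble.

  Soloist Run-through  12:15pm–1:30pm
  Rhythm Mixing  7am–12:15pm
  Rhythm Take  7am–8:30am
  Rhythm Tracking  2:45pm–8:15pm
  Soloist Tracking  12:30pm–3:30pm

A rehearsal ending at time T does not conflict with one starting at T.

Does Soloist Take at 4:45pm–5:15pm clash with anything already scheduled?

Rhythm Mixing: ends 12:15pm at or before Soloist Take starts 4:45pm → clear.
Rhythm Take: ends 8:30am at or before Soloist Take starts 4:45pm → clear.
Soloist Run-through: ends 1:30pm at or before Soloist Take starts 4:45pm → clear.
Soloist Tracking: ends 3:30pm at or before Soloist Take starts 4:45pm → clear.
Rhythm Tracking: starts 2:45pm before Soloist Take ends 5:15pm, and ends 8:15pm after Soloist Take starts 4:45pm → overlap.
Soloist Take overlaps Rhythm Tracking.

Yes — it overlaps Rhythm Tracking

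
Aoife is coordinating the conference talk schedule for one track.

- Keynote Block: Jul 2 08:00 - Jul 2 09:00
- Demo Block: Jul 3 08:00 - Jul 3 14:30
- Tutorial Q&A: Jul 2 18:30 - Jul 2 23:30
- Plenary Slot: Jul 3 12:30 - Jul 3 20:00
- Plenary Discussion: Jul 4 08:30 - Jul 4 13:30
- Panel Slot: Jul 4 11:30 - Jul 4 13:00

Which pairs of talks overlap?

Demo Block & Plenary Slot, Panel Slot & Plenary Discussion

Sorted by start: Keynote Block, Tutorial Q&A, Demo Block, Plenary Slot, Plenary Discussion, Panel Slot.
Tutorial Q&A starts after Keynote Block ends; Keynote Block is clear from here.
Demo Block starts after Tutorial Q&A ends; Tutorial Q&A is clear from here.
Plenary Slot starts before Demo Block ends → Demo Block and Plenary Slot overlap.
Plenary Discussion starts after Demo Block ends; Demo Block is clear from here.
Plenary Discussion starts after Plenary Slot ends; Plenary Slot is clear from here.
Panel Slot starts before Plenary Discussion ends → Plenary Discussion and Panel Slot overlap.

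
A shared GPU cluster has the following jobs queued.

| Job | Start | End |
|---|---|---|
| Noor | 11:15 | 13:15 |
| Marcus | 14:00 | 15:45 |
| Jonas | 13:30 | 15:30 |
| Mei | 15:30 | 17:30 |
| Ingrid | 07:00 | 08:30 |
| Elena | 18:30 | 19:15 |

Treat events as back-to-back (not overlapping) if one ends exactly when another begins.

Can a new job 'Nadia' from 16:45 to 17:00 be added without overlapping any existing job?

No — it overlaps Mei

Ingrid: ends 08:30 at or before Nadia starts 16:45 → clear.
Noor: ends 13:15 at or before Nadia starts 16:45 → clear.
Jonas: ends 15:30 at or before Nadia starts 16:45 → clear.
Marcus: ends 15:45 at or before Nadia starts 16:45 → clear.
Mei: starts 15:30 before Nadia ends 17:00, and ends 17:30 after Nadia starts 16:45 → overlap.
Elena: starts 18:30 at or after Nadia ends 17:00 → clear.
Nadia overlaps Mei.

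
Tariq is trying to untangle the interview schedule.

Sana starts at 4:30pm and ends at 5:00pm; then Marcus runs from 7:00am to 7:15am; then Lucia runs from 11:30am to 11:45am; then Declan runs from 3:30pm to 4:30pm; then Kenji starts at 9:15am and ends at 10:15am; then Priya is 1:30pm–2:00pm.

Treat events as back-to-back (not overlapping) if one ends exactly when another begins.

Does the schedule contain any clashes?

Sorted by start: Marcus, Kenji, Lucia, Priya, Declan, Sana.
Kenji starts after Marcus ends — done with Marcus.
Lucia starts after Kenji ends — done with Kenji.
Priya starts after Lucia ends — done with Lucia.
Declan starts after Priya ends — done with Priya.
Sana starts exactly when Declan ends (back-to-back, no overlap).
Every pair is clear; the schedule has no overlaps.

No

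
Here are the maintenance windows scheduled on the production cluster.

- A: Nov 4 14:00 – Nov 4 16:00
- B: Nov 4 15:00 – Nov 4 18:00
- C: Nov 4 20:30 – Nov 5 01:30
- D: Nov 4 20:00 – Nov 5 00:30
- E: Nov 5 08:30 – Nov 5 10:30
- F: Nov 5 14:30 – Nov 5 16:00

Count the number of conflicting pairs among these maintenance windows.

2

Sorted by start: A, B, D, C, E, F.
B starts before A ends → A and B overlap.
D starts after A ends, so nothing later overlaps A either.
D starts after B ends, so nothing later overlaps B either.
C starts before D ends → D and C overlap.
E starts after D ends, so nothing later overlaps D either.
E starts after C ends, so nothing later overlaps C either.
F starts after E ends.
Overlapping pairs: A & B, C & D — 2 in total.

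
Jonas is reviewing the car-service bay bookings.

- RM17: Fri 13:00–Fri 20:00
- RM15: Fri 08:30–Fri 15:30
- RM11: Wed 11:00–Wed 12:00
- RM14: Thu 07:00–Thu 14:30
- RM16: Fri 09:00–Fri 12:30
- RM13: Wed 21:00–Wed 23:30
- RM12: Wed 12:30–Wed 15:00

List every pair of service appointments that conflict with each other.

RM15 & RM16, RM15 & RM17

Check each pair: they overlap iff neither finishes before the other starts.
Sorted by start: RM11, RM12, RM13, RM14, RM15, RM16, RM17.
RM12 starts after RM11 ends; RM11 is clear from here.
RM13 starts after RM12 ends; RM12 is clear from here.
RM14 starts after RM13 ends; RM13 is clear from here.
RM15 starts after RM14 ends; RM14 is clear from here.
RM16 starts before RM15 ends → RM15 and RM16 overlap.
RM17 starts before RM15 ends → RM15 and RM17 overlap.
RM17 starts after RM16 ends.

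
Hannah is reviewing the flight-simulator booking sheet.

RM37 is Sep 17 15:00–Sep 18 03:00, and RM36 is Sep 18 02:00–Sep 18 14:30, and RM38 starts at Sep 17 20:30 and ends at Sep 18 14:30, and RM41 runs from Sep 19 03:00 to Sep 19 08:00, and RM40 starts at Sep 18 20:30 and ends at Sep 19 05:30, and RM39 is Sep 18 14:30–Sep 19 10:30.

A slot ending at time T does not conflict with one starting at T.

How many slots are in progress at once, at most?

3

Sweep the timeline, counting +1 at each start and −1 at each end (ends before starts at a tie):
Sep 17 15:00 start RM37 → 1
Sep 17 20:30 start RM38 → 2
Sep 18 02:00 start RM36 → 3
Sep 18 03:00 end RM37 → 2
Sep 18 14:30 end RM36 → 1
Sep 18 14:30 end RM38 → 0
Sep 18 14:30 start RM39 → 1
Sep 18 20:30 start RM40 → 2
Sep 19 03:00 start RM41 → 3
Sep 19 05:30 end RM40 → 2
Sep 19 08:00 end RM41 → 1
Sep 19 10:30 end RM39 → 0
Peak is 3, at Sep 18 02:00 (RM36, RM37, RM38).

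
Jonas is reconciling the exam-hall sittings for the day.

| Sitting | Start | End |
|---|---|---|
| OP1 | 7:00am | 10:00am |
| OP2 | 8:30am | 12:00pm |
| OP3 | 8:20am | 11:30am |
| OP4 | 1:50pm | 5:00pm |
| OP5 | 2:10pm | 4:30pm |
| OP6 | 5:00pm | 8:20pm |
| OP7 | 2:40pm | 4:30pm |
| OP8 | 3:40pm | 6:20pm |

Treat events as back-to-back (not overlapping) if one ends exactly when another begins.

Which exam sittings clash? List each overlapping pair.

OP1 & OP2, OP1 & OP3, OP2 & OP3, OP4 & OP5, OP4 & OP7, OP4 & OP8, OP5 & OP7, OP5 & OP8, OP6 & OP8, OP7 & OP8

Two intervals overlap when each starts before the other ends.
Sorted by start: OP1, OP3, OP2, OP4, OP5, OP7, OP8, OP6.
OP3 starts before OP1 ends → OP1 and OP3 overlap.
OP2 starts before OP1 ends → OP1 and OP2 overlap.
OP4 starts after OP1 ends, so OP1 has no further overlaps.
OP2 starts before OP3 ends → OP3 and OP2 overlap.
OP4 starts after OP3 ends, so OP3 has no further overlaps.
OP4 starts after OP2 ends, so OP2 has no further overlaps.
OP5 starts before OP4 ends → OP4 and OP5 overlap.
OP7 starts before OP4 ends → OP4 and OP7 overlap.
OP8 starts before OP4 ends → OP4 and OP8 overlap.
OP6 starts exactly when OP4 ends (back-to-back, no overlap).
OP7 starts before OP5 ends → OP5 and OP7 overlap.
OP8 starts before OP5 ends → OP5 and OP8 overlap.
OP6 starts after OP5 ends.
OP8 starts before OP7 ends → OP7 and OP8 overlap.
OP6 starts after OP7 ends.
OP6 starts before OP8 ends → OP8 and OP6 overlap.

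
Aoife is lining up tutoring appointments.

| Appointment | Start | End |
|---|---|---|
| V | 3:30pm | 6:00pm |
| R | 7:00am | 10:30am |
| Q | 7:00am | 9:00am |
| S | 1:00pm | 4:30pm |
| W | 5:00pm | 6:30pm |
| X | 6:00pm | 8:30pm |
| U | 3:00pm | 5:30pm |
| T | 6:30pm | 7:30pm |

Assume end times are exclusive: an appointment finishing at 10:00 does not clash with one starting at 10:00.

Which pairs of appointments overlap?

Two intervals overlap when each starts before the other ends.
Sorted by start: Q, R, S, U, V, W, X, T.
R starts before Q ends → Q and R overlap.
S starts after Q ends, so Q has no further overlaps.
S starts after R ends, so R has no further overlaps.
U starts before S ends → S and U overlap.
V starts before S ends → S and V overlap.
W starts after S ends, so S has no further overlaps.
V starts before U ends → U and V overlap.
W starts before U ends → U and W overlap.
X starts after U ends, so U has no further overlaps.
W starts before V ends → V and W overlap.
X starts exactly when V ends (back-to-back, no overlap), so V has no further overlaps.
X starts before W ends → W and X overlap.
T starts exactly when W ends (back-to-back, no overlap).
T starts before X ends → X and T overlap.

Q & R, S & U, S & V, T & X, U & V, U & W, V & W, W & X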